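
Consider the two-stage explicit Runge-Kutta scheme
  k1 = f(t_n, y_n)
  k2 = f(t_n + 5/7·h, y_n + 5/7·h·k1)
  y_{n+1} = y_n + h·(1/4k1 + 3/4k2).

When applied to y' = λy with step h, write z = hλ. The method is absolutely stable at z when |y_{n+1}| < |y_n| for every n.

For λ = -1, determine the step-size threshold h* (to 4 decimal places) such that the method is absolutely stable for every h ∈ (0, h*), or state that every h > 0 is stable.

(-1.8667,0); λ=-1 ⇒ h* = (28/15)/1 = 1.8667.

Test eqn y'=λy, z=hλ:
  k1=λy_n ⇒ h·k1=z·y_n;  k2=λ(1+5/7z)y_n ⇒ h·k2=z(1+5/7z)y_n
  y_{n+1}/y_n = 1 + 1/4z + 3/4z(1+5/7z) = 1 + z + 15/28z²
  so R(z) = 1 + z + 15/28z².

Boundary: |R(x)|=1, x<0.
x=-0.56: |R|=0.6080
R=1: x+15/28x²=0 ⇒ x=−28/15=-1.8667; min R=1−1/(4·15/28)=0.5333>−1
Confirm numerically:
  x=-1.428: |R|=0.66442 <1
  x=-1.358: |R|=0.62994 <1
  x=-1.209: |R|=0.57404 <1
  x=-2.244: |R|=1.45361 >1
  x=-2.050: |R|=1.20134 >1
Stable set (-1.8667, 0).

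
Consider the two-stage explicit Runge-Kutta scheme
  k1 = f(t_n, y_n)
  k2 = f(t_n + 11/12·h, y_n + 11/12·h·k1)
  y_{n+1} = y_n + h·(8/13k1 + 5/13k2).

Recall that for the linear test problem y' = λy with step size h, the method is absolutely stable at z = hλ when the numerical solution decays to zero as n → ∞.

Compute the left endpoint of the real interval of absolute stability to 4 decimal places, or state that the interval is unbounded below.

Set f=λy, z=hλ:
  k1=λy_n ⇒ h·k1=z·y_n;  k2=λ(1+11/12z)y_n ⇒ h·k2=z(1+11/12z)y_n
  y_{n+1}/y_n = 1 + 8/13z + 5/13z(1+11/12z) = 1 + z + 55/156z²
  ⇒ R(z) = 1 + z + 55/156z².

Find x<0 with |R(x)|<1.
x=-1.35: |R|=0.2925
R=1: x+55/156x²=0 ⇒ x=−156/55=-2.8364; min R=1−1/(4·55/156)=0.2909>−1
Confirm numerically:
  x=-2.545: |R|=0.73857 <1
  x=-2.205: |R|=0.50918 <1
  x=-2.081: |R|=0.44580 <1
  x=-1.350: |R|=0.29255 <1
  x=-3.295: |R|=1.53280 >1
  x=-3.218: |R|=1.43299 >1
Stable set (-2.8364, 0).

left endpoint -2.8364.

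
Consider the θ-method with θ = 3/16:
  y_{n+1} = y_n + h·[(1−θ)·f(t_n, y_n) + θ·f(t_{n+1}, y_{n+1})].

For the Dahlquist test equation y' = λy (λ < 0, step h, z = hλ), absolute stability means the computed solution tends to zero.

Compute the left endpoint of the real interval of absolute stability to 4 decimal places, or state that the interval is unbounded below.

Test eqn y'=λy, z=hλ:
  y_{n+1} = y_n + z·[13/16·y_n + 3/16·y_{n+1}] ⇒ (1 − 3/16z)y_{n+1} = (1 + 13/16z)y_n
  R(z) = (1 + 13/16z)/(1 − 3/16z).

Need |R(x)|<1, x<0.
x=-1.51: |R|=0.1768
R=−1: 1+13/16x = −1+3/16x ⇒ -5/8x=2 ⇒ x=2/(-5/8)=-3.2000
Confirm numerically:
  x=-3.000: |R|=0.92000 <1
  x=-2.269: |R|=0.59179 <1
  x=-2.224: |R|=0.56951 <1
  x=-3.464: |R|=1.10003 >1
  x=-3.395: |R|=1.07447 >1
So |R|<1 on (-3.2000, 0).

left endpoint -3.2000.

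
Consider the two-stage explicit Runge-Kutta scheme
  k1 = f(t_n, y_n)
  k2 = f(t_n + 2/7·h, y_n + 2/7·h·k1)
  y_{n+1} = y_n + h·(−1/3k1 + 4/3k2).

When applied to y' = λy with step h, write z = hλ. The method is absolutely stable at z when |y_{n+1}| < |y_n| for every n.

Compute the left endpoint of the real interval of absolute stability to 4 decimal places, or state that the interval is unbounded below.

Set f=λy, z=hλ:
  k1=λy_n ⇒ h·k1=z·y_n;  k2=λ(1+2/7z)y_n ⇒ h·k2=z(1+2/7z)y_n
  y_{n+1}/y_n = 1 − 1/3z + 4/3z(1+2/7z) = 1 + z + 8/21z²
  ⇒ R(z) = 1 + z + 8/21z².

Solve |R(x)|<1 on ℝ⁻.
x=-1.16: |R|=0.3526
R=1: x+8/21x²=0 ⇒ x=−21/8=-2.6250; min R=1−1/(4·8/21)=0.3438>−1
Confirm numerically:
  x=-2.387: |R|=0.78358 <1
  x=-1.533: |R|=0.36227 <1
  x=-1.221: |R|=0.34694 <1
  x=-1.082: |R|=0.36399 <1
  x=-3.095: |R|=1.55415 >1
  x=-3.062: |R|=1.50975 >1
Stable set (-2.6250, 0).

left endpoint -2.6250.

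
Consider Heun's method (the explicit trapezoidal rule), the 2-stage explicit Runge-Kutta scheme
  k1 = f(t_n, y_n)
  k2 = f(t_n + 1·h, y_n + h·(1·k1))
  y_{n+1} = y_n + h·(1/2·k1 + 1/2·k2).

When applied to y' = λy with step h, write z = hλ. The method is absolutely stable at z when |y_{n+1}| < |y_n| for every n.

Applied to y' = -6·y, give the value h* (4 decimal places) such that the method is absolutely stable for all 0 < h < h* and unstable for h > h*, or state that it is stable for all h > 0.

Test eqn y'=λy, z=hλ:
  order 2, 2-stage ⇒ R(z)=1+z+z^2/2
  (e.g. R(-0.98)=0.50020, |R|=0.50020)

Solve |R(x)|<1 on ℝ⁻.
x=-0.98: |R|=0.5002
|R(-1.45)|=0.6013 |R(-0.97)|=0.5005 |R(-0.6)|=0.5800
Bisect:
  x_lo=-2.5675 |R|=1.7286  x_hi=-0.2255 |R|=0.7999
  mid=-1.39653 |R|=0.57862 →hi
  mid=-1.98204 |R|=0.98220 →hi
  mid=-2.27479 |R|=1.31255 →lo
  mid=-2.12841 |R|=1.13666 →lo
  mid=-2.05523 |R|=1.05675 →lo
  mid=-2.01863 |R|=1.01880 →lo
  mid=-2.00033 |R|=1.00033 →lo
  ...
  [-2.00005,-1.99990] ⇒ x*=-2.0000
So |R|<1 on (-2.0000, 0).

(-2.0000,0); λ=-6 ⇒ h* = 0.3333.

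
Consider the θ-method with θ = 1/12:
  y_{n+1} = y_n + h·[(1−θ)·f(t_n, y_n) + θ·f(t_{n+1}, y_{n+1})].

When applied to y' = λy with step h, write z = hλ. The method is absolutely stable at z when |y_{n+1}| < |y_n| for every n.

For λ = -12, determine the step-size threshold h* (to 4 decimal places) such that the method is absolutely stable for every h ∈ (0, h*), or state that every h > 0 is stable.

Set f=λy, z=hλ:
  y_{n+1} = y_n + z·[11/12·y_n + 1/12·y_{n+1}] ⇒ (1 − 1/12z)y_{n+1} = (1 + 11/12z)y_n
  so R(z) = (1 + 11/12z)/(1 − 1/12z).

Need |R(x)|<1, x<0.
x=-1.04: |R|=0.0429
R=−1: 1+11/12x = −1+1/12x ⇒ -5/6x=2 ⇒ x=2/(-5/6)=-2.4000
Confirm numerically:
  x=-2.207: |R|=0.86415 <1
  x=-1.370: |R|=0.22962 <1
  x=-1.072: |R|=0.01591 <1
  x=-0.990: |R|=0.08545 <1
  x=-2.690: |R|=1.19741 >1
  x=-2.592: |R|=1.13158 >1
So |R|<1 on (-2.4000, 0).

(-2.4000,0); λ=-12 ⇒ h* = (12/5)/12 = 0.2000.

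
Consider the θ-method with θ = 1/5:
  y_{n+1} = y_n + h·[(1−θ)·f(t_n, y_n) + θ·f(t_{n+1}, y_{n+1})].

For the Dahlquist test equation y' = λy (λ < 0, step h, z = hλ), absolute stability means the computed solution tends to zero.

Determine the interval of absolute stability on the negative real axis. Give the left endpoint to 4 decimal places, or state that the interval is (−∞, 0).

z∈(-3.3333,0).

On y'=λy, z=hλ:
  y_{n+1} = y_n + z·[4/5·y_n + 1/5·y_{n+1}] ⇒ (1 − 1/5z)y_{n+1} = (1 + 4/5z)y_n
  so R(z) = (1 + 4/5z)/(1 − 1/5z).

Need |R(x)|<1, x<0.
x=-1.32: |R|=0.0443
R=−1: 1+4/5x = −1+1/5x ⇒ -3/5x=2 ⇒ x=2/(-3/5)=-3.3333
Confirm numerically:
  x=-2.818: |R|=0.80225 <1
  x=-2.070: |R|=0.46393 <1
  x=-1.760: |R|=0.30178 <1
  x=-3.913: |R|=1.19511 >1
  x=-3.651: |R|=1.11016 >1
  x=-3.472: |R|=1.04910 >1
Stable set (-3.3333, 0).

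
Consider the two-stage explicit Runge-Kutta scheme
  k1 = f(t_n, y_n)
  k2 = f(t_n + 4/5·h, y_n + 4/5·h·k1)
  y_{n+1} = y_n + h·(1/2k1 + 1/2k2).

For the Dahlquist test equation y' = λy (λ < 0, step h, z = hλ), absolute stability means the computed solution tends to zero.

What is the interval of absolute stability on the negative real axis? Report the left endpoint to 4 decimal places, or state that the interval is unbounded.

Set f=λy, z=hλ:
  k1=λy_n ⇒ h·k1=z·y_n;  k2=λ(1+4/5z)y_n ⇒ h·k2=z(1+4/5z)y_n
  y_{n+1}/y_n = 1 + 1/2z + 1/2z(1+4/5z) = 1 + z + 2/5z²
  so R(z) = 1 + z + 2/5z².

Boundary: |R(x)|=1, x<0.
x=-1.55: |R|=0.4110
R=1: x+2/5x²=0 ⇒ x=−5/2=-2.5000; min R=1−1/(4·2/5)=0.3750>−1
Confirm numerically:
  x=-2.453: |R|=0.95388 <1
  x=-2.147: |R|=0.69684 <1
  x=-1.948: |R|=0.56988 <1
  x=-1.494: |R|=0.39881 <1
  x=-2.793: |R|=1.32734 >1
  x=-2.676: |R|=1.18839 >1
  x=-2.651: |R|=1.16012 >1
Stable set (-2.5000, 0).

(-2.5000, 0).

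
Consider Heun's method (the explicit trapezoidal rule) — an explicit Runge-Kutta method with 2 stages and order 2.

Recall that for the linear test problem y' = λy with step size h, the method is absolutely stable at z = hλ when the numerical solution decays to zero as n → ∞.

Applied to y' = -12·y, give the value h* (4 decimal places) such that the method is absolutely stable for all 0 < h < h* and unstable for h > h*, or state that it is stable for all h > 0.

(-2.0000,0); λ=-12 ⇒ h* = 0.1667.

On y'=λy, z=hλ:
  order 2, 2-stage ⇒ R(z)=1+z+z^2/2
  (e.g. R(-0.38)=0.69220, |R|=0.69220)

Solve |R(x)|<1 on ℝ⁻.
x=-0.38: |R|=0.6922
|R(-2.4)|=1.4800 |R(-1.49)|=0.6200 |R(-0.52)|=0.6152
Bisect:
  x_lo=-2.7743 |R|=2.0741  x_hi=-0.0794 |R|=0.9237
  mid=-1.42687 |R|=0.59111 →hi
  mid=-2.10058 |R|=1.10564 →lo
  mid=-1.76372 |R|=0.79164 →hi
  mid=-1.93215 |R|=0.93445 →hi
  mid=-2.01636 |R|=1.01650 →lo
  mid=-1.97426 |R|=0.97459 →hi
  mid=-1.99531 |R|=0.99532 →hi
  mid=-2.00584 |R|=1.00585 →lo
  ...
  [-2.00008,-1.99992] ⇒ x*=-2.0000
Interval (-2.0000, 0).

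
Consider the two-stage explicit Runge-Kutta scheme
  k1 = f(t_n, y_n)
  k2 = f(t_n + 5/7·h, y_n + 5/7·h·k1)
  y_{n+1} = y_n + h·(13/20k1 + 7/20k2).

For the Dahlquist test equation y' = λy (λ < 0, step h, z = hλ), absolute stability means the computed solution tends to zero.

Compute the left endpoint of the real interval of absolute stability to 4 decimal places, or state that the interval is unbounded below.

left endpoint -4.0000.

Test eqn y'=λy, z=hλ:
  k1=λy_n ⇒ h·k1=z·y_n;  k2=λ(1+5/7z)y_n ⇒ h·k2=z(1+5/7z)y_n
  y_{n+1}/y_n = 1 + 13/20z + 7/20z(1+5/7z) = 1 + z + 1/4z²
  so R(z) = 1 + z + 1/4z².

Find x<0 with |R(x)|<1.
x=-1.72: |R|=0.0196
R=1: x+1/4x²=0 ⇒ x=−4=-4.0000; min R=1−1/(4·1/4)=0.0000>−1
Confirm numerically:
  x=-3.579: |R|=0.62331 <1
  x=-2.704: |R|=0.12390 <1
  x=-2.614: |R|=0.09425 <1
  x=-2.027: |R|=0.00018 <1
  x=-4.469: |R|=1.52399 >1
  x=-4.336: |R|=1.36422 >1
  x=-4.201: |R|=1.21110 >1
So |R|<1 on (-4.0000, 0).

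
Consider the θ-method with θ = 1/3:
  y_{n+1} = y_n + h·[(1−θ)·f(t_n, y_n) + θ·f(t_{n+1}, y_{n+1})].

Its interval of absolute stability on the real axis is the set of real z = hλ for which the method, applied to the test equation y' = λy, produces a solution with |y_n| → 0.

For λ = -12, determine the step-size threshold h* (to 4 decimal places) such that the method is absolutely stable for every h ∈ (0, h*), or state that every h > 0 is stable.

On y'=λy, z=hλ:
  y_{n+1} = y_n + z·[2/3·y_n + 1/3·y_{n+1}] ⇒ (1 − 1/3z)y_{n+1} = (1 + 2/3z)y_n
  ⇒ R(z) = (1 + 2/3z)/(1 − 1/3z).

Solve |R(x)|<1 on ℝ⁻.
x=-0.92: |R|=0.2959
R=−1: 1+2/3x = −1+1/3x ⇒ -1/3x=2 ⇒ x=2/(-1/3)=-6.0000
Confirm numerically:
  x=-5.841: |R|=0.98202 <1
  x=-5.336: |R|=0.92035 <1
  x=-4.734: |R|=0.83631 <1
  x=-6.597: |R|=1.06221 >1
  x=-6.252: |R|=1.02724 >1
  x=-6.020: |R|=1.00222 >1
Interval (-6.0000, 0).

(-6.0000,0); λ=-12 ⇒ h* = (6)/12 = 0.5000.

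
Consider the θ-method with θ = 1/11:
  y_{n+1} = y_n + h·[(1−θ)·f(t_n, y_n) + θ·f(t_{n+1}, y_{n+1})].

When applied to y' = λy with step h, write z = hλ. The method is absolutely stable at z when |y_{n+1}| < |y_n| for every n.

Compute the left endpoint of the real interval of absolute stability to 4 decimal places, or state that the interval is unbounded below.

On y'=λy, z=hλ:
  y_{n+1} = y_n + z·[10/11·y_n + 1/11·y_{n+1}] ⇒ (1 − 1/11z)y_{n+1} = (1 + 10/11z)y_n
  Hence R(z) = (1 + 10/11z)/(1 − 1/11z).

Boundary: |R(x)|=1, x<0.
x=-1.02: |R|=0.0666
R=−1: 1+10/11x = −1+1/11x ⇒ -9/11x=2 ⇒ x=2/(-9/11)=-2.4444
Confirm numerically:
  x=-2.308: |R|=0.90772 <1
  x=-2.276: |R|=0.88581 <1
  x=-1.577: |R|=0.37926 <1
  x=-2.953: |R|=1.32803 >1
  x=-2.664: |R|=1.14461 >1
Interval (-2.4444, 0).

z* = -2.4444.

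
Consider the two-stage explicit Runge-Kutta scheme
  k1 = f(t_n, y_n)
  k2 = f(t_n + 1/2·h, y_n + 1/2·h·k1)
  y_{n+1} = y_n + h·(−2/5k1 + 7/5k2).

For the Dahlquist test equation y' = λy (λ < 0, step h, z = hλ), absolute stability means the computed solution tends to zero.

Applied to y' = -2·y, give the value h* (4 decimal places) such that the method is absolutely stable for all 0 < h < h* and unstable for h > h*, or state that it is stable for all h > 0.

Set f=λy, z=hλ:
  k1=λy_n ⇒ h·k1=z·y_n;  k2=λ(1+1/2z)y_n ⇒ h·k2=z(1+1/2z)y_n
  y_{n+1}/y_n = 1 − 2/5z + 7/5z(1+1/2z) = 1 + z + 7/10z²
  ⇒ R(z) = 1 + z + 7/10z².

Boundary: |R(x)|=1, x<0.
x=-1.64: |R|=1.2427
R=1: x+7/10x²=0 ⇒ x=−10/7=-1.4286; min R=1−1/(4·7/10)=0.6429>−1
Confirm numerically:
  x=-1.395: |R|=0.96722 <1
  x=-0.989: |R|=0.69568 <1
  x=-0.673: |R|=0.64405 <1
  x=-1.720: |R|=1.35088 >1
  x=-1.709: |R|=1.33548 >1
  x=-1.624: |R|=1.22216 >1
Stable set (-1.4286, 0).

(-1.4286,0); λ=-2 ⇒ h* = (10/7)/2 = 0.7143.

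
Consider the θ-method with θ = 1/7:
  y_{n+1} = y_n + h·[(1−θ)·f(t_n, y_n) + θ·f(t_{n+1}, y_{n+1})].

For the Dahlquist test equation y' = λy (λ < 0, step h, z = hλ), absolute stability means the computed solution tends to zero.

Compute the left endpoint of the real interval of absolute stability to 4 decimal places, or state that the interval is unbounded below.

On y'=λy, z=hλ:
  y_{n+1} = y_n + z·[6/7·y_n + 1/7·y_{n+1}] ⇒ (1 − 1/7z)y_{n+1} = (1 + 6/7z)y_n
  ⇒ R(z) = (1 + 6/7z)/(1 − 1/7z).

Boundary: |R(x)|=1, x<0.
x=-0.33: |R|=0.6849
R=−1: 1+6/7x = −1+1/7x ⇒ -5/7x=2 ⇒ x=2/(-5/7)=-2.8000
Confirm numerically:
  x=-2.768: |R|=0.98362 <1
  x=-2.536: |R|=0.86158 <1
  x=-2.361: |R|=0.76552 <1
  x=-2.291: |R|=0.72608 <1
  x=-3.253: |R|=1.22091 >1
  x=-2.997: |R|=1.09853 >1
  x=-2.972: |R|=1.08624 >1
So |R|<1 on (-2.8000, 0).

z* = -2.8000.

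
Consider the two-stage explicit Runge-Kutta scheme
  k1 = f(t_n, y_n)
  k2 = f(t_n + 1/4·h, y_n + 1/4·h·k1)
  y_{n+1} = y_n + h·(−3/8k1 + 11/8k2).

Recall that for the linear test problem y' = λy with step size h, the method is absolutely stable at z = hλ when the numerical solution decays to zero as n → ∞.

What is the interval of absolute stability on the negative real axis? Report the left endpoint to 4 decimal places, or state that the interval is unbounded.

With y'=λy (z=hλ):
  k1=λy_n ⇒ h·k1=z·y_n;  k2=λ(1+1/4z)y_n ⇒ h·k2=z(1+1/4z)y_n
  y_{n+1}/y_n = 1 − 3/8z + 11/8z(1+1/4z) = 1 + z + 11/32z²
  R(z) = 1 + z + 11/32z².

Solve |R(x)|<1 on ℝ⁻.
x=-0.48: |R|=0.5992
R=1: x+11/32x²=0 ⇒ x=−32/11=-2.9091; min R=1−1/(4·11/32)=0.2727>−1
Confirm numerically:
  x=-2.254: |R|=0.49243 <1
  x=-2.168: |R|=0.44770 <1
  x=-1.709: |R|=0.29498 <1
  x=-3.447: |R|=1.63737 >1
  x=-3.268: |R|=1.40319 >1
  x=-3.240: |R|=1.36855 >1
So |R|<1 on (-2.9091, 0).

(-2.9091, 0).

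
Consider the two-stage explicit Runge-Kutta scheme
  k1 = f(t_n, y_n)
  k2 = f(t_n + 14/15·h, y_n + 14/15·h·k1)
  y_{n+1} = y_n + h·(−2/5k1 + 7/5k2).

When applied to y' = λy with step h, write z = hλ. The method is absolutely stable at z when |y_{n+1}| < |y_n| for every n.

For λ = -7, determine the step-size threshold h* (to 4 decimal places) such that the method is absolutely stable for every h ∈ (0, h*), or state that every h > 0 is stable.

(-0.7653,0); λ=-7 ⇒ h* = (75/98)/7 = 0.1093.

Set f=λy, z=hλ:
  k1=λy_n ⇒ h·k1=z·y_n;  k2=λ(1+14/15z)y_n ⇒ h·k2=z(1+14/15z)y_n
  y_{n+1}/y_n = 1 − 2/5z + 7/5z(1+14/15z) = 1 + z + 98/75z²
  Hence R(z) = 1 + z + 98/75z².

Boundary: |R(x)|=1, x<0.
x=-1.3: |R|=1.9083
R=1: x+98/75x²=0 ⇒ x=−75/98=-0.7653; min R=1−1/(4·98/75)=0.8087>−1
Confirm numerically:
  x=-0.667: |R|=0.91432 <1
  x=-0.495: |R|=0.82517 <1
  x=-0.436: |R|=0.81239 <1
  x=-0.433: |R|=0.81199 <1
  x=-0.963: |R|=1.24876 >1
  x=-0.935: |R|=1.20732 >1
Stable set (-0.7653, 0).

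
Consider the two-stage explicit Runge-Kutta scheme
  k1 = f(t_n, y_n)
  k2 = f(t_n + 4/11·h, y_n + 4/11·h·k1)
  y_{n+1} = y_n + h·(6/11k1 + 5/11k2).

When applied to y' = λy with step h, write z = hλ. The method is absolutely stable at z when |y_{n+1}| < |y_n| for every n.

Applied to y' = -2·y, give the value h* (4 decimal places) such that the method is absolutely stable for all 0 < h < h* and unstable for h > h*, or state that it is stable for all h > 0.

Set f=λy, z=hλ:
  k1=λy_n ⇒ h·k1=z·y_n;  k2=λ(1+4/11z)y_n ⇒ h·k2=z(1+4/11z)y_n
  y_{n+1}/y_n = 1 + 6/11z + 5/11z(1+4/11z) = 1 + z + 20/121z²
  Hence R(z) = 1 + z + 20/121z².

Need |R(x)|<1, x<0.
x=-1.19: |R|=0.0441
R=1: x+20/121x²=0 ⇒ x=−121/20=-6.0500; min R=1−1/(4·20/121)=-0.5125>−1
Confirm numerically:
  x=-5.824: |R|=0.78244 <1
  x=-4.118: |R|=0.31504 <1
  x=-3.600: |R|=0.45785 <1
  x=-3.471: |R|=0.47962 <1
  x=-6.387: |R|=1.35577 >1
  x=-6.157: |R|=1.10889 >1
Stable set (-6.0500, 0).

(-6.0500,0); λ=-2 ⇒ h* = (121/20)/2 = 3.0250.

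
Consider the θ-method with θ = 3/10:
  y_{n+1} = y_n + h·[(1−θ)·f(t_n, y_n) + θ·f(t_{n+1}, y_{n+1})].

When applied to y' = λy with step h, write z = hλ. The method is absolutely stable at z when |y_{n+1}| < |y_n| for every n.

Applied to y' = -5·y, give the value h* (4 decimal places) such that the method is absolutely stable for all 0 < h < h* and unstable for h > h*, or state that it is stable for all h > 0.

Test eqn y'=λy, z=hλ:
  y_{n+1} = y_n + z·[7/10·y_n + 3/10·y_{n+1}] ⇒ (1 − 3/10z)y_{n+1} = (1 + 7/10z)y_n
  R(z) = (1 + 7/10z)/(1 − 3/10z).

Find x<0 with |R(x)|<1.
x=-0.87: |R|=0.3101
R=−1: 1+7/10x = −1+3/10x ⇒ -2/5x=2 ⇒ x=2/(-2/5)=-5.0000
Confirm numerically:
  x=-4.355: |R|=0.88814 <1
  x=-4.019: |R|=0.82210 <1
  x=-2.420: |R|=0.40209 <1
  x=-5.210: |R|=1.03277 >1
  x=-5.204: |R|=1.03186 >1
Interval (-5.0000, 0).

(-5.0000,0); λ=-5 ⇒ h* = (5)/5 = 1.0000.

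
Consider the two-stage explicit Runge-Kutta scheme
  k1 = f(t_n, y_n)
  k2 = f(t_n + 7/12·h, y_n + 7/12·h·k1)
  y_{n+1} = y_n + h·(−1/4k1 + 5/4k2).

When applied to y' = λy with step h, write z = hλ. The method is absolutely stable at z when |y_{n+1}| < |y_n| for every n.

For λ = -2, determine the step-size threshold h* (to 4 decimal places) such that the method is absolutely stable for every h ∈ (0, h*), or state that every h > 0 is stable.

(-1.3714,0); λ=-2 ⇒ h* = (48/35)/2 = 0.6857.

With y'=λy (z=hλ):
  k1=λy_n ⇒ h·k1=z·y_n;  k2=λ(1+7/12z)y_n ⇒ h·k2=z(1+7/12z)y_n
  y_{n+1}/y_n = 1 − 1/4z + 5/4z(1+7/12z) = 1 + z + 35/48z²
  so R(z) = 1 + z + 35/48z².

Solve |R(x)|<1 on ℝ⁻.
x=-1.53: |R|=1.1769
R=1: x+35/48x²=0 ⇒ x=−48/35=-1.3714; min R=1−1/(4·35/48)=0.6571>−1
Confirm numerically:
  x=-1.116: |R|=0.79215 <1
  x=-0.845: |R|=0.67564 <1
  x=-0.799: |R|=0.66650 <1
  x=-1.784: |R|=1.53669 >1
  x=-1.717: |R|=1.43265 >1
  x=-1.492: |R|=1.13117 >1
So |R|<1 on (-1.3714, 0).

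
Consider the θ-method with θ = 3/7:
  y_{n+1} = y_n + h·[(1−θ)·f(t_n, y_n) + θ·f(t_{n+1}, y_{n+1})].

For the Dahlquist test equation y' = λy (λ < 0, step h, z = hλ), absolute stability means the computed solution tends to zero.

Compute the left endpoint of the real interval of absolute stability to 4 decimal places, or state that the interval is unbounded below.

On y'=λy, z=hλ:
  y_{n+1} = y_n + z·[4/7·y_n + 3/7·y_{n+1}] ⇒ (1 − 3/7z)y_{n+1} = (1 + 4/7z)y_n
  ⇒ R(z) = (1 + 4/7z)/(1 − 3/7z).

Need |R(x)|<1, x<0.
x=-1.57: |R|=0.0615
R=−1: 1+4/7x = −1+3/7x ⇒ -1/7x=2 ⇒ x=2/(-1/7)=-14.0000
Confirm numerically:
  x=-13.754: |R|=0.99490 <1
  x=-9.244: |R|=0.86307 <1
  x=-8.536: |R|=0.83243 <1
  x=-5.809: |R|=0.66467 <1
  x=-14.593: |R|=1.01168 >1
  x=-14.216: |R|=1.00435 >1
  x=-14.105: |R|=1.00213 >1
Stable set (-14.0000, 0).

left endpoint -14.0000.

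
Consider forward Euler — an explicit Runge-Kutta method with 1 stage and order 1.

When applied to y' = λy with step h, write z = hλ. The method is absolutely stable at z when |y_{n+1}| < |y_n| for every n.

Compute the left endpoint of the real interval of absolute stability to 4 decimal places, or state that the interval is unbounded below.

Test eqn y'=λy, z=hλ:
  order 1, 1-stage ⇒ R(z)=1+z
  (e.g. R(-1.24)=-0.24000, |R|=0.24000)

Need |R(x)|<1, x<0.
x=-1.24: |R|=0.2400
|R(-2.22)|=1.2200 |R(-1.3)|=0.3000 |R(-0.66)|=0.3400
Bisect:
  x_lo=-2.3890 |R|=1.3890  x_hi=-0.3551 |R|=0.6449
  mid=-1.37204 |R|=0.37204 →hi
  mid=-1.88050 |R|=0.88050 →hi
  mid=-2.13473 |R|=1.13473 →lo
  mid=-2.00762 |R|=1.00762 →lo
  mid=-1.94406 |R|=0.94406 →hi
  mid=-1.97584 |R|=0.97584 →hi
  mid=-1.99173 |R|=0.99173 →hi
  mid=-1.99967 |R|=0.99967 →hi
  ...
  [-2.00004,-1.99992] ⇒ x*=-2.0000
Stable set (-2.0000, 0).

z* = -2.0000.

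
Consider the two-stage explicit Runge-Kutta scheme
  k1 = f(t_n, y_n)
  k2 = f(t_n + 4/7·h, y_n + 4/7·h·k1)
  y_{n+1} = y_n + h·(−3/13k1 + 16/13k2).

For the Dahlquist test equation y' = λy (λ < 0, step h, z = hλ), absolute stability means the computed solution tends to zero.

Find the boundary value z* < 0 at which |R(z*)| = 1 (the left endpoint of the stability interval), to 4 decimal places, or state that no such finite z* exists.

left endpoint -1.4219.

With y'=λy (z=hλ):
  k1=λy_n ⇒ h·k1=z·y_n;  k2=λ(1+4/7z)y_n ⇒ h·k2=z(1+4/7z)y_n
  y_{n+1}/y_n = 1 − 3/13z + 16/13z(1+4/7z) = 1 + z + 64/91z²
  ⇒ R(z) = 1 + z + 64/91z².

Find x<0 with |R(x)|<1.
x=-1.49: |R|=1.0714
R=1: x+64/91x²=0 ⇒ x=−91/64=-1.4219; min R=1−1/(4·64/91)=0.6445>−1
Confirm numerically:
  x=-1.395: |R|=0.97363 <1
  x=-1.267: |R|=0.86199 <1
  x=-0.954: |R|=0.68608 <1
  x=-1.999: |R|=1.81137 >1
  x=-1.925: |R|=1.68115 >1
  x=-1.637: |R|=1.24767 >1
Stable set (-1.4219, 0).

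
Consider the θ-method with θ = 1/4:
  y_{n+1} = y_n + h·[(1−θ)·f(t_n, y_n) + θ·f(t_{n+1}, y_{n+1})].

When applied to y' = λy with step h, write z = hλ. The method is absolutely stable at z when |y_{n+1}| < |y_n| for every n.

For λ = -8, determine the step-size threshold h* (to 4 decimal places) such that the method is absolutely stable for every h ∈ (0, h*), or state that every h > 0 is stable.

(-4.0000,0); λ=-8 ⇒ h* = (4)/8 = 0.5000.

Set f=λy, z=hλ:
  y_{n+1} = y_n + z·[3/4·y_n + 1/4·y_{n+1}] ⇒ (1 − 1/4z)y_{n+1} = (1 + 3/4z)y_n
  ⇒ R(z) = (1 + 3/4z)/(1 − 1/4z).

Need |R(x)|<1, x<0.
x=-0.51: |R|=0.5477
R=−1: 1+3/4x = −1+1/4x ⇒ -1/2x=2 ⇒ x=2/(-1/2)=-4.0000
Confirm numerically:
  x=-3.599: |R|=0.89446 <1
  x=-3.448: |R|=0.85177 <1
  x=-2.686: |R|=0.60694 <1
  x=-1.915: |R|=0.29501 <1
  x=-4.589: |R|=1.13715 >1
  x=-4.564: |R|=1.13171 >1
So |R|<1 on (-4.0000, 0).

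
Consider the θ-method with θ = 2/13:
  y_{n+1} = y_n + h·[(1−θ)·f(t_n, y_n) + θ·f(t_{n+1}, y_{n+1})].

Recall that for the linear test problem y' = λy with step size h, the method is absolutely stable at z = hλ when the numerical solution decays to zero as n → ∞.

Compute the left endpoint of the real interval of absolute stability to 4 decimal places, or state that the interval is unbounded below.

left endpoint -2.8889.

On y'=λy, z=hλ:
  y_{n+1} = y_n + z·[11/13·y_n + 2/13·y_{n+1}] ⇒ (1 − 2/13z)y_{n+1} = (1 + 11/13z)y_n
  ⇒ R(z) = (1 + 11/13z)/(1 − 2/13z).

Solve |R(x)|<1 on ℝ⁻.
x=-1.24: |R|=0.0413
R=−1: 1+11/13x = −1+2/13x ⇒ -9/13x=2 ⇒ x=2/(-9/13)=-2.8889
Confirm numerically:
  x=-2.579: |R|=0.84640 <1
  x=-2.198: |R|=0.64256 <1
  x=-1.871: |R|=0.45281 <1
  x=-1.693: |R|=0.34316 <1
  x=-3.400: |R|=1.23232 >1
  x=-3.252: |R|=1.16756 >1
  x=-2.915: |R|=1.01248 >1
Interval (-2.8889, 0).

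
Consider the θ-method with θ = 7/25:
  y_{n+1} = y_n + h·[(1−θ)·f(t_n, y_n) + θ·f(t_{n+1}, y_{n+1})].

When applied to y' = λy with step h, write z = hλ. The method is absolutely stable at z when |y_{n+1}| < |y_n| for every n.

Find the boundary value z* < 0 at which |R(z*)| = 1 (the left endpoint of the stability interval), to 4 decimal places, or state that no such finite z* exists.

z* = -4.5455.

Set f=λy, z=hλ:
  y_{n+1} = y_n + z·[18/25·y_n + 7/25·y_{n+1}] ⇒ (1 − 7/25z)y_{n+1} = (1 + 18/25z)y_n
  ⇒ R(z) = (1 + 18/25z)/(1 − 7/25z).

Solve |R(x)|<1 on ℝ⁻.
x=-0.46: |R|=0.5925
R=−1: 1+18/25x = −1+7/25x ⇒ -11/25x=2 ⇒ x=2/(-11/25)=-4.5455
Confirm numerically:
  x=-2.968: |R|=0.62094 <1
  x=-2.761: |R|=0.55718 <1
  x=-2.563: |R|=0.49216 <1
  x=-2.064: |R|=0.30805 <1
  x=-5.025: |R|=1.08766 >1
  x=-4.951: |R|=1.07478 >1
Interval (-4.5455, 0).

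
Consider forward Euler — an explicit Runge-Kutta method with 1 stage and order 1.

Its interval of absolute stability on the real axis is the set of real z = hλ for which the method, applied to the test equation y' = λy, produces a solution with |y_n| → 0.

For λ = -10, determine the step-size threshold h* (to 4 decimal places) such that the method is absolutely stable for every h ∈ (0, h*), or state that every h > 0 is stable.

(-2.0000,0); λ=-10 ⇒ h* = 0.2000.

Set f=λy, z=hλ:
  order 1, 1-stage ⇒ R(z)=1+z
  (e.g. R(-1.07)=-0.07000, |R|=0.07000)

Solve |R(x)|<1 on ℝ⁻.
x=-1.07: |R|=0.0700
|R(-1.4)|=0.4000 |R(-1.13)|=0.1300 |R(-0.81)|=0.1900
Bisect:
  x_lo=-2.3410 |R|=1.3410  x_hi=-0.1069 |R|=0.8931
  mid=-1.22396 |R|=0.22396 →hi
  mid=-1.78248 |R|=0.78248 →hi
  mid=-2.06174 |R|=1.06174 →lo
  mid=-1.92211 |R|=0.92211 →hi
  mid=-1.99193 |R|=0.99193 →hi
  mid=-2.02683 |R|=1.02683 →lo
  mid=-2.00938 |R|=1.00938 →lo
  ...
  [-2.00011,-1.99997] ⇒ x*=-2.0000
So |R|<1 on (-2.0000, 0).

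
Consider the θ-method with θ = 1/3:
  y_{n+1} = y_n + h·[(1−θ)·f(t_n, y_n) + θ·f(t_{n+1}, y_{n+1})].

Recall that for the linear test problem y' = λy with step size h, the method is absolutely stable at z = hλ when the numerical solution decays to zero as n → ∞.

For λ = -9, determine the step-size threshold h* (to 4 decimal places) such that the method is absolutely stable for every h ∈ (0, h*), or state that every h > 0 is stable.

Set f=λy, z=hλ:
  y_{n+1} = y_n + z·[2/3·y_n + 1/3·y_{n+1}] ⇒ (1 − 1/3z)y_{n+1} = (1 + 2/3z)y_n
  ⇒ R(z) = (1 + 2/3z)/(1 − 1/3z).

Solve |R(x)|<1 on ℝ⁻.
x=-1.46: |R|=0.0179
R=−1: 1+2/3x = −1+1/3x ⇒ -1/3x=2 ⇒ x=2/(-1/3)=-6.0000
Confirm numerically:
  x=-4.536: |R|=0.80573 <1
  x=-3.928: |R|=0.70092 <1
  x=-2.931: |R|=0.48255 <1
  x=-6.394: |R|=1.04194 >1
  x=-6.315: |R|=1.03382 >1
  x=-6.299: |R|=1.03215 >1
Interval (-6.0000, 0).

(-6.0000,0); λ=-9 ⇒ h* = (6)/9 = 0.6667.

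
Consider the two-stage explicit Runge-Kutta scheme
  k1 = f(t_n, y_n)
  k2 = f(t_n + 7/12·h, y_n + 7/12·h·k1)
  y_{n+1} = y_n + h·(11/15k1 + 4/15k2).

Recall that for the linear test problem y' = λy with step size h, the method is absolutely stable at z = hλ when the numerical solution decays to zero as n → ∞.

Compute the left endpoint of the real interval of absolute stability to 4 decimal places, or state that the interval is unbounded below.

On y'=λy, z=hλ:
  k1=λy_n ⇒ h·k1=z·y_n;  k2=λ(1+7/12z)y_n ⇒ h·k2=z(1+7/12z)y_n
  y_{n+1}/y_n = 1 + 11/15z + 4/15z(1+7/12z) = 1 + z + 7/45z²
  Hence R(z) = 1 + z + 7/45z².

Boundary: |R(x)|=1, x<0.
x=-1.62: |R|=0.2118
R=1: x+7/45x²=0 ⇒ x=−45/7=-6.4286; min R=1−1/(4·7/45)=-0.6071>−1
Confirm numerically:
  x=-5.678: |R|=0.33706 <1
  x=-3.746: |R|=0.56316 <1
  x=-3.389: |R|=0.60239 <1
  x=-3.348: |R|=0.60436 <1
  x=-6.815: |R|=1.40966 >1
  x=-6.677: |R|=1.25803 >1
  x=-6.636: |R|=1.21412 >1
Stable set (-6.4286, 0).

left endpoint -6.4286.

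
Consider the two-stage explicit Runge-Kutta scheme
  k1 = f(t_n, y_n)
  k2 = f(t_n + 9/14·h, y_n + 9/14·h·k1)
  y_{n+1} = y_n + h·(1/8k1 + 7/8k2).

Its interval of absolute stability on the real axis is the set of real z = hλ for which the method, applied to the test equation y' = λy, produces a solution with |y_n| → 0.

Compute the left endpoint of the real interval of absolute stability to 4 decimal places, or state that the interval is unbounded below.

Set f=λy, z=hλ:
  k1=λy_n ⇒ h·k1=z·y_n;  k2=λ(1+9/14z)y_n ⇒ h·k2=z(1+9/14z)y_n
  y_{n+1}/y_n = 1 + 1/8z + 7/8z(1+9/14z) = 1 + z + 9/16z²
  R(z) = 1 + z + 9/16z².

Boundary: |R(x)|=1, x<0.
x=-0.35: |R|=0.7189
R=1: x+9/16x²=0 ⇒ x=−16/9=-1.7778; min R=1−1/(4·9/16)=0.5556>−1
Confirm numerically:
  x=-1.711: |R|=0.93573 <1
  x=-1.429: |R|=0.71965 <1
  x=-1.102: |R|=0.58110 <1
  x=-0.816: |R|=0.55854 <1
  x=-2.291: |R|=1.66138 >1
  x=-2.105: |R|=1.38745 >1
  x=-2.048: |R|=1.31130 >1
Interval (-1.7778, 0).

left endpoint -1.7778.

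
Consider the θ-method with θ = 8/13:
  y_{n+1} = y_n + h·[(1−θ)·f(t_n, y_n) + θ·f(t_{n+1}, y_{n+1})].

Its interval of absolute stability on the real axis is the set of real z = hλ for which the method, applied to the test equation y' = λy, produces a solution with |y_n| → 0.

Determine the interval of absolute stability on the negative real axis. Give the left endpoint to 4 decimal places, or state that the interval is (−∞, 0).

unbounded; (−∞, 0).

Test eqn y'=λy, z=hλ:
  y_{n+1} = y_n + z·[5/13·y_n + 8/13·y_{n+1}] ⇒ (1 − 8/13z)y_{n+1} = (1 + 5/13z)y_n
  ⇒ R(z) = (1 + 5/13z)/(1 − 8/13z).

Solve |R(x)|<1 on ℝ⁻.
x=-1.19: |R|=0.3131
x=-2: |R|=0.1034
x=-10: |R|=0.3978
x=-100: |R|=0.5990
θ=8/13≥1/2 ⇒ |1+5/13x|<|1−8/13x| ∀x<0 ⇒ unbounded interval.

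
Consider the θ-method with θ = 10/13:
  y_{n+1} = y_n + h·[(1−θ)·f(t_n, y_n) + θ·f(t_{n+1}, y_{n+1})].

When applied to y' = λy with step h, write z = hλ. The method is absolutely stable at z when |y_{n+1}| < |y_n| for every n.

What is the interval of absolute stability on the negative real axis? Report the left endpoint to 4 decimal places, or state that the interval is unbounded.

(−∞, 0) — no finite endpoint.

With y'=λy (z=hλ):
  y_{n+1} = y_n + z·[3/13·y_n + 10/13·y_{n+1}] ⇒ (1 − 10/13z)y_{n+1} = (1 + 3/13z)y_n
  so R(z) = (1 + 3/13z)/(1 − 10/13z).

Boundary: |R(x)|=1, x<0.
x=-0.72: |R|=0.5366
x=-2: |R|=0.2121
x=-10: |R|=0.1504
x=-100: |R|=0.2833
θ=10/13≥1/2 ⇒ |1+3/13x|<|1−10/13x| ∀x<0 ⇒ stable on all of ℝ⁻.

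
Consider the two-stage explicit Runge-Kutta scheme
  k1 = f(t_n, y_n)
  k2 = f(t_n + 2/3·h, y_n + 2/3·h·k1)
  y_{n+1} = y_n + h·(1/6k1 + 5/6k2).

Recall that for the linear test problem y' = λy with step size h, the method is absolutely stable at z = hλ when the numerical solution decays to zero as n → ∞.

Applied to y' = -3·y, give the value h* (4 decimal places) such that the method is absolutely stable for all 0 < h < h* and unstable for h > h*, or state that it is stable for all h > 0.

Set f=λy, z=hλ:
  k1=λy_n ⇒ h·k1=z·y_n;  k2=λ(1+2/3z)y_n ⇒ h·k2=z(1+2/3z)y_n
  y_{n+1}/y_n = 1 + 1/6z + 5/6z(1+2/3z) = 1 + z + 5/9z²
  R(z) = 1 + z + 5/9z².

Need |R(x)|<1, x<0.
x=-1.44: |R|=0.7120
R=1: x+5/9x²=0 ⇒ x=−9/5=-1.8000; min R=1−1/(4·5/9)=0.5500>−1
Confirm numerically:
  x=-1.702: |R|=0.90734 <1
  x=-1.415: |R|=0.69735 <1
  x=-1.232: |R|=0.61124 <1
  x=-1.042: |R|=0.56120 <1
  x=-2.367: |R|=1.74560 >1
  x=-2.349: |R|=1.71645 >1
  x=-1.908: |R|=1.11448 >1
Interval (-1.8000, 0).

(-1.8000,0); λ=-3 ⇒ h* = (9/5)/3 = 0.6000.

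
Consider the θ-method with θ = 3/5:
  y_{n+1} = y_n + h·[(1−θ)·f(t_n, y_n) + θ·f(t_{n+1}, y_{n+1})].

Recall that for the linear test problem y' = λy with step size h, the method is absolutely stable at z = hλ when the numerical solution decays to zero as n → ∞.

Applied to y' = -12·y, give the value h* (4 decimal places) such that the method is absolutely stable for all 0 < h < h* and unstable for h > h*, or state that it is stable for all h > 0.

unbounded; (−∞, 0). Any h>0 works for λ=-12.

Set f=λy, z=hλ:
  y_{n+1} = y_n + z·[2/5·y_n + 3/5·y_{n+1}] ⇒ (1 − 3/5z)y_{n+1} = (1 + 2/5z)y_n
  R(z) = (1 + 2/5z)/(1 − 3/5z).

Solve |R(x)|<1 on ℝ⁻.
x=-1.2: |R|=0.3023
x=-2: |R|=0.0909
x=-10: |R|=0.4286
x=-100: |R|=0.6393
θ=3/5≥1/2 ⇒ |1+2/5x|<|1−3/5x| ∀x<0 ⇒ stable on all of ℝ⁻.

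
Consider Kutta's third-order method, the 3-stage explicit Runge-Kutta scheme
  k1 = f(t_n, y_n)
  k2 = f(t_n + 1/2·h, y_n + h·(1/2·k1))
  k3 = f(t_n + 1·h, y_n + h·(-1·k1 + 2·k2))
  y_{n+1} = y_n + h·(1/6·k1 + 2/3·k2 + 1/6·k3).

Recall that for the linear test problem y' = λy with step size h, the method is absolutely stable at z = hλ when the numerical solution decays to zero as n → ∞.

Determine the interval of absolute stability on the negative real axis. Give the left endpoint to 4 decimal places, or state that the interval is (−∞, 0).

Set f=λy, z=hλ:
  order 3, 3-stage ⇒ R(z)=1+z+z^2/2+z^3/6
  (e.g. R(-0.81)=0.42948, |R|=0.42948)

Solve |R(x)|<1 on ℝ⁻.
x=-0.81: |R|=0.4295
|R(-1.95)|=0.2846 |R(-0.59)|=0.5498 |R(-0.55)|=0.5735
Bisect:
  x_lo=-2.8758 |R|=1.7047  x_hi=-0.1231 |R|=0.8842
  mid=-1.49946 |R|=0.06284 →hi
  mid=-2.18765 |R|=0.53969 →hi
  mid=-2.53174 |R|=1.03151 →lo
  mid=-2.35970 |R|=0.76548 →hi
  mid=-2.44572 |R|=0.89315 →hi
  mid=-2.48873 |R|=0.96095 →hi
  mid=-2.51024 |R|=0.99588 →hi
  mid=-2.52099 |R|=1.01361 →lo
  mid=-2.51562 |R|=1.00473 →lo
  mid=-2.51293 |R|=1.00030 →lo
  ...
  [-2.51276,-2.51259] ⇒ x*=-2.5127
Interval (-2.5127, 0).

(-2.5127, 0).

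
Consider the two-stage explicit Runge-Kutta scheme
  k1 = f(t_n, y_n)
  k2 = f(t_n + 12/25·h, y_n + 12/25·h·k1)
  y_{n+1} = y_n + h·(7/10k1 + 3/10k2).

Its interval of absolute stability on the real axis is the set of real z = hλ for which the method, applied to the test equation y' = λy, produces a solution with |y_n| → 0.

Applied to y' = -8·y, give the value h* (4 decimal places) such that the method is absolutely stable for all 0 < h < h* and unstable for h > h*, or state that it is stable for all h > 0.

(-6.9444,0); λ=-8 ⇒ h* = (125/18)/8 = 0.8681.

Test eqn y'=λy, z=hλ:
  k1=λy_n ⇒ h·k1=z·y_n;  k2=λ(1+12/25z)y_n ⇒ h·k2=z(1+12/25z)y_n
  y_{n+1}/y_n = 1 + 7/10z + 3/10z(1+12/25z) = 1 + z + 18/125z²
  ⇒ R(z) = 1 + z + 18/125z².

Find x<0 with |R(x)|<1.
x=-0.42: |R|=0.6054
R=1: x+18/125x²=0 ⇒ x=−125/18=-6.9444; min R=1−1/(4·18/125)=-0.7361>−1
Confirm numerically:
  x=-5.605: |R|=0.08109 <1
  x=-4.284: |R|=0.64122 <1
  x=-3.642: |R|=0.73196 <1
  x=-7.246: |R|=1.31465 >1
  x=-7.073: |R|=1.13094 >1
So |R|<1 on (-6.9444, 0).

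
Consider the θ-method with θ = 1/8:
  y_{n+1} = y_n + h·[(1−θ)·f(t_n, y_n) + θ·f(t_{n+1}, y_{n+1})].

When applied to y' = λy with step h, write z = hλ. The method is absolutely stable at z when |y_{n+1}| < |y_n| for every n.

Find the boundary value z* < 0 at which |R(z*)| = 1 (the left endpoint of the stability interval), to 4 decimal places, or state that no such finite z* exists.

With y'=λy (z=hλ):
  y_{n+1} = y_n + z·[7/8·y_n + 1/8·y_{n+1}] ⇒ (1 − 1/8z)y_{n+1} = (1 + 7/8z)y_n
  so R(z) = (1 + 7/8z)/(1 − 1/8z).

Boundary: |R(x)|=1, x<0.
x=-0.66: |R|=0.3903
R=−1: 1+7/8x = −1+1/8x ⇒ -3/4x=2 ⇒ x=2/(-3/4)=-2.6667
Confirm numerically:
  x=-2.615: |R|=0.97080 <1
  x=-2.271: |R|=0.76886 <1
  x=-1.520: |R|=0.27731 <1
  x=-1.408: |R|=0.19728 <1
  x=-3.235: |R|=1.30352 >1
  x=-2.958: |R|=1.15952 >1
So |R|<1 on (-2.6667, 0).

left endpoint -2.6667.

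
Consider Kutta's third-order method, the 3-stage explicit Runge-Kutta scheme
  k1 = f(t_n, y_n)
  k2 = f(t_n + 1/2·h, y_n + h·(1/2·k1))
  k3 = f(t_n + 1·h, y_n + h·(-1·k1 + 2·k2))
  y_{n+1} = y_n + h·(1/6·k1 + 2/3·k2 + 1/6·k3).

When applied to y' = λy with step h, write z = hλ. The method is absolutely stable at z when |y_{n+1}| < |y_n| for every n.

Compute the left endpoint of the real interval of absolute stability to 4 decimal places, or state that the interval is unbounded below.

left endpoint -2.5127.

With y'=λy (z=hλ):
  order 3, 3-stage ⇒ R(z)=1+z+z^2/2+z^3/6
  (e.g. R(-0.39)=0.67616, |R|=0.67616)

Find x<0 with |R(x)|<1.
x=-0.39: |R|=0.6762
|R(-2.88)|=1.7141 |R(-2.81)|=1.5600 |R(-1.8)|=0.1520
Bisect:
  x_lo=-2.9943 |R|=1.9857  x_hi=-0.1672 |R|=0.8460
  mid=-1.58072 |R|=0.01033 →hi
  mid=-2.28750 |R|=0.66612 →hi
  mid=-2.64089 |R|=1.22347 →lo
  mid=-2.46420 |R|=0.92194 →hi
  mid=-2.55254 |R|=1.06665 →lo
  mid=-2.50837 |R|=0.99282 →hi
  mid=-2.53046 |R|=1.02936 →lo
  mid=-2.51941 |R|=1.01100 →lo
  mid=-2.51389 |R|=1.00189 →lo
  ...
  [-2.51286,-2.51268] ⇒ x*=-2.5127
So |R|<1 on (-2.5127, 0).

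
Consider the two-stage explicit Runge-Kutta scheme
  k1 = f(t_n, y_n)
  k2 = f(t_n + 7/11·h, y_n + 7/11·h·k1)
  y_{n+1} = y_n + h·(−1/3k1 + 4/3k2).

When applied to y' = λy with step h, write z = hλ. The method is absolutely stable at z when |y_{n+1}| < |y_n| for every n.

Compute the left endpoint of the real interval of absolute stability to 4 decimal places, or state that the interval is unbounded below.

With y'=λy (z=hλ):
  k1=λy_n ⇒ h·k1=z·y_n;  k2=λ(1+7/11z)y_n ⇒ h·k2=z(1+7/11z)y_n
  y_{n+1}/y_n = 1 − 1/3z + 4/3z(1+7/11z) = 1 + z + 28/33z²
  Hence R(z) = 1 + z + 28/33z².

Solve |R(x)|<1 on ℝ⁻.
x=-0.75: |R|=0.7273
R=1: x+28/33x²=0 ⇒ x=−33/28=-1.1786; min R=1−1/(4·28/33)=0.7054>−1
Confirm numerically:
  x=-1.016: |R|=0.85985 <1
  x=-1.006: |R|=0.85270 <1
  x=-0.940: |R|=0.80972 <1
  x=-0.708: |R|=0.71731 <1
  x=-1.385: |R|=1.24258 >1
  x=-1.272: |R|=1.10083 >1
Stable set (-1.1786, 0).

z* = -1.1786.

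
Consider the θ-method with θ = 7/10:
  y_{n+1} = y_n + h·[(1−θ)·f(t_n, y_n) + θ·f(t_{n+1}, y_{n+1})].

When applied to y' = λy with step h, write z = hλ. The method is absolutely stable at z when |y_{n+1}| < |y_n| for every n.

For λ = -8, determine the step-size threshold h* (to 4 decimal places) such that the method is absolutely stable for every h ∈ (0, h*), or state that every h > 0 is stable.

Set f=λy, z=hλ:
  y_{n+1} = y_n + z·[3/10·y_n + 7/10·y_{n+1}] ⇒ (1 − 7/10z)y_{n+1} = (1 + 3/10z)y_n
  so R(z) = (1 + 3/10z)/(1 − 7/10z).

Need |R(x)|<1, x<0.
x=-1.61: |R|=0.2431
x=-2: |R|=0.1667
x=-10: |R|=0.2500
x=-100: |R|=0.4085
θ=7/10≥1/2 ⇒ |1+3/10x|<|1−7/10x| ∀x<0 ⇒ unbounded interval.

interval (−∞, 0). Any h>0 works for λ=-8.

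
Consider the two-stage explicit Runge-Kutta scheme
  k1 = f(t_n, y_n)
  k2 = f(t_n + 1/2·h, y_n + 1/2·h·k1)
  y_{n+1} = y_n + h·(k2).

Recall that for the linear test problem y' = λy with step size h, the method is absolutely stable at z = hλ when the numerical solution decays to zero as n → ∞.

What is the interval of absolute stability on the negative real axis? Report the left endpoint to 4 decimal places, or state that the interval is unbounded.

With y'=λy (z=hλ):
  k1=λy_n ⇒ h·k1=z·y_n;  k2=λ(1+1/2z)y_n ⇒ h·k2=z(1+1/2z)y_n
  y_{n+1}/y_n = 1 + z(1+1/2z) = 1 + z + 1/2z²
  so R(z) = 1 + z + 1/2z².

Boundary: |R(x)|=1, x<0.
x=-0.92: |R|=0.5032
R=1: x+1/2x²=0 ⇒ x=−2=-2.0000; min R=1−1/(4·1/2)=0.5000>−1
Confirm numerically:
  x=-1.824: |R|=0.83949 <1
  x=-1.612: |R|=0.68727 <1
  x=-1.132: |R|=0.50871 <1
  x=-1.130: |R|=0.50845 <1
  x=-2.246: |R|=1.27626 >1
  x=-2.244: |R|=1.27377 >1
Stable set (-2.0000, 0).

z∈(-2.0000,0).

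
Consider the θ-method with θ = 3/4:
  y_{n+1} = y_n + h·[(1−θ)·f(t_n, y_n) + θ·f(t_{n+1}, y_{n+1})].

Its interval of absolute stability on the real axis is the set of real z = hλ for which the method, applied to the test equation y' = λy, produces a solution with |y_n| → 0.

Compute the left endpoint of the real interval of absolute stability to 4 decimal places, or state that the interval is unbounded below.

unbounded; (−∞, 0).

Test eqn y'=λy, z=hλ:
  y_{n+1} = y_n + z·[1/4·y_n + 3/4·y_{n+1}] ⇒ (1 − 3/4z)y_{n+1} = (1 + 1/4z)y_n
  ⇒ R(z) = (1 + 1/4z)/(1 − 3/4z).

Boundary: |R(x)|=1, x<0.
x=-0.74: |R|=0.5241
x=-2: |R|=0.2000
x=-10: |R|=0.1765
x=-100: |R|=0.3158
θ=3/4≥1/2 ⇒ |1+1/4x|<|1−3/4x| ∀x<0 ⇒ stable on all of ℝ⁻.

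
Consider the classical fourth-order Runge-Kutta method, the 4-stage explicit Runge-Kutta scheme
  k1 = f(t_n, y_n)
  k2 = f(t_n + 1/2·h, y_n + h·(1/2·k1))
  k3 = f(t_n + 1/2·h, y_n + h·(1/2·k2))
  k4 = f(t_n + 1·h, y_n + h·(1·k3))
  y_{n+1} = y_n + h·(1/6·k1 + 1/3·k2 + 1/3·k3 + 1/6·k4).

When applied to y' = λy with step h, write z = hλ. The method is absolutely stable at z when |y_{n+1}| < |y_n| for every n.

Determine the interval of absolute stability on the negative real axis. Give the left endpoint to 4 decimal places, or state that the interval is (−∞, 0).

z∈(-2.7853,0).

With y'=λy (z=hλ):
  order 4, 4-stage ⇒ R(z)=1+z+z^2/2+z^3/6+z^4/24
  (e.g. R(-0.62)=0.53864, |R|=0.53864)

Boundary: |R(x)|=1, x<0.
x=-0.62: |R|=0.5386
|R(-2.5)|=0.6484 |R(-1.64)|=0.2711 |R(-1.16)|=0.3281
Bisect:
  x_lo=-3.5493 |R|=2.9100  x_hi=-0.3195 |R|=0.7265
  mid=-1.93443 |R|=0.31358 →hi
  mid=-2.74189 |R|=0.93650 →hi
  mid=-3.14561 |R|=1.69378 →lo
  mid=-2.94375 |R|=1.26640 →lo
  mid=-2.84282 |R|=1.09025 →lo
  mid=-2.79235 |R|=1.01069 →lo
  mid=-2.76712 |R|=0.97294 →hi
  mid=-2.77974 |R|=0.99165 →hi
  mid=-2.78604 |R|=1.00113 →lo
  ...
  [-2.78545,-2.78526] ⇒ x*=-2.7853
So |R|<1 on (-2.7853, 0).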